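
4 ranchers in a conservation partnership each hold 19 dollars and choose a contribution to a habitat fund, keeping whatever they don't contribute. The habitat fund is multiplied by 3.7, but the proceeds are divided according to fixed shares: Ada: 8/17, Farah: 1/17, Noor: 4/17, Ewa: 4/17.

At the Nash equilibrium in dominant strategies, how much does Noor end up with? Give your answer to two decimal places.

35.54 dollars

A player with share s gets back 3.7·s per unit contributed, so full contribution is dominant for anyone with s > 1/3.7 = 0.2703 and zero contribution is dominant for anyone below.
The only share above 0.2703 is Ada's 8/17, contributing 19; the remaining 3 contribute 0. Total contributed: 19.
Noor keeps 19 and receives 3.7 × 19 × 4/17 = 16.54 from the habitat fund, for a payoff of 35.54.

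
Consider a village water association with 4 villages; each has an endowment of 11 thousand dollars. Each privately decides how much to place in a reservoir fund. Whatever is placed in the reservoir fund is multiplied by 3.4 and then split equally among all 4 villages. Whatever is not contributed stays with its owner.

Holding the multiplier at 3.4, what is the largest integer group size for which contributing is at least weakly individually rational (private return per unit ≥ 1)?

3

Private return per unit is 3.4/(group size), which is ≥ 1 whenever the group size is ≤ 3.4.
The largest such integer is 3.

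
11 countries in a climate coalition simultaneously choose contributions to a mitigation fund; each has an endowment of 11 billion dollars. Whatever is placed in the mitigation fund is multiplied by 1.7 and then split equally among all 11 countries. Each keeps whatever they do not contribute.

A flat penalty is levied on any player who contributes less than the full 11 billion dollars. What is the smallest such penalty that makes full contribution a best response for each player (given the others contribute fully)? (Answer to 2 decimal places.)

9.30 billion dollars

Given the others contribute fully, the best deviation is to contribute 0 (any partial contribution still incurs the fine and gives up units whose private return 0.1545 is below 1).
Deviating from 11 to 0 saves 11 billion dollars but forfeits the deviator's share of the drop in the mitigation fund: 1.7/11 × 11 = 1.70.
So the deviation gain is 11 − 1.70 = 9.30, and the fine must be at least 9.30 billion dollars to wipe it out.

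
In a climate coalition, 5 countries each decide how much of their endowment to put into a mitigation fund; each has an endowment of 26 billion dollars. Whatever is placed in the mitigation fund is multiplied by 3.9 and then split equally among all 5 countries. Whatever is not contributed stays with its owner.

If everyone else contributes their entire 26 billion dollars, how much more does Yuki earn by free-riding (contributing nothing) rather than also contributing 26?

Switching from a contribution of 26 to 0 lets Yuki keep an extra 26 billion dollars, but lowers the mitigation fund by 26, which costs Yuki their own share of that drop: 3.9/5 × 26 = 20.28.
Net gain = 26 − 20.28 = 5.72. The private return per contributed unit (0.7800) is below 1, so free-riding is indeed the best response regardless of what the others do.

5.72 billion dollars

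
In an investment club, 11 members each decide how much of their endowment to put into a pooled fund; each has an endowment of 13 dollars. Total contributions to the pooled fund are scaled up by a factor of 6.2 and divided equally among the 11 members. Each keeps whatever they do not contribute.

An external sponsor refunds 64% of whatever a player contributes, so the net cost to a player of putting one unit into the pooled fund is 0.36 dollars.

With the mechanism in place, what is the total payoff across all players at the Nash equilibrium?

978.12 dollars

With the mechanism, a contributed unit returns (6.2/11) / 0.36 = 1.5657 per unit of net cost to the contributor — now above 1 — so contributing fully is weakly dominant for every player.
So the Nash equilibrium is full contribution by all 11; the group earns 11 × (13 × 0.64 + 6.2 × 13) = 978.12.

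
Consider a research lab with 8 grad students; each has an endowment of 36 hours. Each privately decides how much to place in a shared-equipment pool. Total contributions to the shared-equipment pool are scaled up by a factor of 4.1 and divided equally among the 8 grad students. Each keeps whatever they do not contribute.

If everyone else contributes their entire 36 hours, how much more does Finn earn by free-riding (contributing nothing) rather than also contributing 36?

17.55 hours

Switching from a contribution of 36 to 0 lets Finn keep an extra 36 hours, but lowers the shared-equipment pool by 36, which costs Finn their own share of that drop: 4.1/8 × 36 = 18.45.
Net gain = 36 − 18.45 = 17.55. The private return per contributed unit (0.5125) is below 1, so free-riding is indeed the best response regardless of what the others do.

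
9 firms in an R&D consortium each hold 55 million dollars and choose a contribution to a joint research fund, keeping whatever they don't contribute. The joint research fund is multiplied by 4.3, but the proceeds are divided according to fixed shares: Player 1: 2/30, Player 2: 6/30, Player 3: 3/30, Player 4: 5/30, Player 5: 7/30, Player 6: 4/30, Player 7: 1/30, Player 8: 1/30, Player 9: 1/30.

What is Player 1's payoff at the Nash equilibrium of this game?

70.77 million dollars

Each unit j contributes comes back to j as 4.3 × (j's share), so j prefers to contribute only if that share exceeds 1/4.3 = 0.2326; otherwise keeping the unit dominates.
Only Player 5 (7/30) clears that bar, contributing 55; the remaining 8 contribute 0. Total contributed: 55.
Player 1 keeps 55 and receives 4.3 × 55 × 2/30 = 15.77 from the joint research fund, for a payoff of 70.77.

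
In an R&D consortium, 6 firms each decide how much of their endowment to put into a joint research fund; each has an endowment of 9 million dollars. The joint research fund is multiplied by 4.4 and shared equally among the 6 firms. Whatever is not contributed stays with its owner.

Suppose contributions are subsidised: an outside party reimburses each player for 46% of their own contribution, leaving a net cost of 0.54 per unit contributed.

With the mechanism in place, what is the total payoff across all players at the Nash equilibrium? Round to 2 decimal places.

With the mechanism, a contributed unit returns (4.4/6) / 0.54 = 1.3580 per unit of net cost to the contributor — now above 1 — so contributing fully is weakly dominant for every player.
So the Nash equilibrium is full contribution by all 6; the group earns 6 × (9 × 0.46 + 4.4 × 9) = 262.44.

262.44 million dollars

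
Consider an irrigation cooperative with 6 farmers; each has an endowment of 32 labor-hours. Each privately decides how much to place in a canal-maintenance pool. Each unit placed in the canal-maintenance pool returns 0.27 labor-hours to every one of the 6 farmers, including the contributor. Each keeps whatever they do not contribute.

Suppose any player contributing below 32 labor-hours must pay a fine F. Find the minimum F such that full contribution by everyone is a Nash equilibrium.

Given the others contribute fully, the best deviation is to contribute 0 (any partial contribution still incurs the fine and gives up units whose private return 0.27 is below 1).
Deviating from 32 to 0 saves 32 labor-hours but forfeits the deviator's share of the drop in the canal-maintenance pool: 0.27 × 32 = 8.64.
So the deviation gain is 32 − 8.64 = 23.36, and the fine must be at least 23.36 labor-hours to wipe it out.

23.36 labor-hours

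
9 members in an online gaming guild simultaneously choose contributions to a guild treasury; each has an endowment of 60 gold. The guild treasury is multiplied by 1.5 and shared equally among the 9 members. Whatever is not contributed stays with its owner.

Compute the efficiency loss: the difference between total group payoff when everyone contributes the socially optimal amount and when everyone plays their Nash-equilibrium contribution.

270.00 gold

Each contributed unit returns 1.5/9 = 0.1667 to its contributor — below 1 — so contributing 0 is dominant for every player. At the Nash equilibrium everyone keeps their 60, and the group total is 9 × 60 = 540.
Each contributed unit returns 1.500 to the group as a whole (0.1667 to each of 9 players), which exceeds 1, so the social optimum is full contribution: group total = 1.500 × 540 = 810.00.
Efficiency loss = 810.00 − 540 = 270.00.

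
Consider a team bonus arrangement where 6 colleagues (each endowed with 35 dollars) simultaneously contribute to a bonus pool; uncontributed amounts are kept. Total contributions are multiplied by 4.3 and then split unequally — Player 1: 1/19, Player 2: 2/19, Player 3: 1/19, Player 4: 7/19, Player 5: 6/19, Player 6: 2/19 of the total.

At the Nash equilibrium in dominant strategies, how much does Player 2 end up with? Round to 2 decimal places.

Each unit j contributes comes back to j as 4.3 × (j's share), so j prefers to contribute only if that share exceeds 1/4.3 = 0.2326; otherwise keeping the unit dominates.
The shares above 0.2326 belong to Player 4 and Player 5, contributing 35 each; the remaining 4 contribute 0. Total contributed: 70.
Player 2 keeps 35 and receives 4.3 × 70 × 2/19 = 31.68 from the bonus pool, for a payoff of 66.68.

66.68 dollars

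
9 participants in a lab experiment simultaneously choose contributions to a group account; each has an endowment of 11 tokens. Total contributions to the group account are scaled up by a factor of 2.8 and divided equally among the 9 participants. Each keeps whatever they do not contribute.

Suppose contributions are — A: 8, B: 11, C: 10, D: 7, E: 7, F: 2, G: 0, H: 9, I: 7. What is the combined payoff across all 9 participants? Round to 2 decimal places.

Total contributed: 8 + 11 + 10 + 7 + 7 + 2 + 0 + 9 + 7 = 61; total kept: 9 × 11 − 61 = 38.
The group account pays out 2.8 × 61 = 170.80 in aggregate.
Group total = 38 + 170.80 = 208.80.

208.80 tokens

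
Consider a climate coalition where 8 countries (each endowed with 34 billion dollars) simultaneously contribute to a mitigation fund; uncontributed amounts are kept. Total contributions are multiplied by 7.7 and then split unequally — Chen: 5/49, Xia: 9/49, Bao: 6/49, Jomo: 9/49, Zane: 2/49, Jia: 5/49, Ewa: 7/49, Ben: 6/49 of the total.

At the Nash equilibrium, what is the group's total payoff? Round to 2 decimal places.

955.40 billion dollars

Each unit j contributes comes back to j as 7.7 × (j's share), so j prefers to contribute only if that share exceeds 1/7.7 = 0.1299; otherwise keeping the unit dominates.
Xia, Jomo and Ewa clear that bar, contributing 34 each; the remaining 5 contribute 0. Total contributed: 102.
The mitigation fund pays out 7.7 × 102 = 785.40 in total (split across the unequal shares, but the aggregate is all that matters for the group sum).
The 5 free-riders keep 34 each, adding 170. Group total = 170 + 785.40 = 955.40.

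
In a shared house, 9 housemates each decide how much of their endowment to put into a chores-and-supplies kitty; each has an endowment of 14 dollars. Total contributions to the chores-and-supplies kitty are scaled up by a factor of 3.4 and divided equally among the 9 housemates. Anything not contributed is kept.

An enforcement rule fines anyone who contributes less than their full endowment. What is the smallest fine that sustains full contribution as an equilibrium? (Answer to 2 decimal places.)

8.71 dollars

Given the others contribute fully, the best deviation is to contribute 0 (any partial contribution still incurs the fine and gives up units whose private return 0.3778 is below 1).
Deviating from 14 to 0 saves 14 dollars but forfeits the deviator's share of the drop in the chores-and-supplies kitty: 3.4/9 × 14 = 5.29.
So the deviation gain is 14 − 5.29 = 8.71, and the fine must be at least 8.71 dollars to wipe it out.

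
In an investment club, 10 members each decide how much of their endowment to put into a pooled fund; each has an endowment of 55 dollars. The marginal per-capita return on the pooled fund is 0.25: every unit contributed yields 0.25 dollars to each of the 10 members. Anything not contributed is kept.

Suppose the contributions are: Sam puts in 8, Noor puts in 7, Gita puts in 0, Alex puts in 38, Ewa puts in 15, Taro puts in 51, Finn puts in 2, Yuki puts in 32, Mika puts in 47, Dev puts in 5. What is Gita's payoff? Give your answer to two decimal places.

Total contributed: 8 + 7 + 0 + 38 + 15 + 51 + 2 + 32 + 47 + 5 = 205.
Each receives 0.25 × 205 = 51.25 from the pooled fund.
Gita keeps 55 − 0 = 55, so Gita's payoff is 55 + 51.25 = 106.25.

106.25 dollars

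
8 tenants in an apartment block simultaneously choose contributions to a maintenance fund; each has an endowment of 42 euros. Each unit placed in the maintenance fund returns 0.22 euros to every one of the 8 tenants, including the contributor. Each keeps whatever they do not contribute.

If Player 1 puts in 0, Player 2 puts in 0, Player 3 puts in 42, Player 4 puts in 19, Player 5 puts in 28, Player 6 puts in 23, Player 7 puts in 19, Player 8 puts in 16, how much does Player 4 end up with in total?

Total contributed: 0 + 0 + 42 + 19 + 28 + 23 + 19 + 16 = 147.
Each receives 0.22 × 147 = 32.34 from the maintenance fund.
Player 4 keeps 42 − 19 = 23, so Player 4's payoff is 23 + 32.34 = 55.34.

55.34 euros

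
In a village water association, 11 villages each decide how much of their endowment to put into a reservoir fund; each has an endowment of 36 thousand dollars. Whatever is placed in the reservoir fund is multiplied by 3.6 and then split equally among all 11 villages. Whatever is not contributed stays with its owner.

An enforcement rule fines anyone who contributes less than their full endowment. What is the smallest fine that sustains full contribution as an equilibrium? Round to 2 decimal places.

Given the others contribute fully, the best deviation is to contribute 0 (any partial contribution still incurs the fine and gives up units whose private return 0.3273 is below 1).
Deviating from 36 to 0 saves 36 thousand dollars but forfeits the deviator's share of the drop in the reservoir fund: 3.6/11 × 36 = 11.78.
So the deviation gain is 36 − 11.78 = 24.22, and the fine must be at least 24.22 thousand dollars to wipe it out.

24.22 thousand dollars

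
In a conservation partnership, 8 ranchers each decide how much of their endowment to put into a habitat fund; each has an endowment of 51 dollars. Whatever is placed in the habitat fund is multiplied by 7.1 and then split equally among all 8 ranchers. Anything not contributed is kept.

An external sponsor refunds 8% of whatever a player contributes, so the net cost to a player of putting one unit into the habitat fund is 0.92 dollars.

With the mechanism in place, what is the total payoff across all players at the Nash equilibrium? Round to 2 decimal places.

Even with the mechanism, each unit contributed returns only (7.1/8) / 0.92 = 0.9647 per unit of net cost, so contributing nothing is still dominant.
Everyone keeps their endowment and the group total is 8 × 51 = 408.

408.00 dollars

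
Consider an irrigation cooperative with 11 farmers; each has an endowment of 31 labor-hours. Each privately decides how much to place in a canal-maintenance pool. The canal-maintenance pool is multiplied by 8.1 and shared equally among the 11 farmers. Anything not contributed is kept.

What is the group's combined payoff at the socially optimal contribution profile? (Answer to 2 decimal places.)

Each contributed unit returns 8.100 to the group as a whole (0.7364 to each of 11 players), which exceeds 1, so the social optimum is full contribution: group total = 8.100 × 341 = 2762.10.

2762.10 labor-hours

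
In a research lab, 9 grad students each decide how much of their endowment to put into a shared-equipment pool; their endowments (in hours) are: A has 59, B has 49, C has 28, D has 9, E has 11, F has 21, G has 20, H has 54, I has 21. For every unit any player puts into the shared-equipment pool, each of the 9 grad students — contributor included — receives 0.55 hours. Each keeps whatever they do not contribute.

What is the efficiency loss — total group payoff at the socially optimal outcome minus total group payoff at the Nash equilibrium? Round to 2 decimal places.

The private return per contributed unit is 0.55 < 1 for everyone, so the Nash equilibrium is zero contribution and the group total is Σ E_j = 59 + 49 + 28 + 9 + 11 + 21 + 20 + 54 + 21 = 272.
Each contributed unit returns 4.950 to the group, so the social optimum is full contribution by everyone: group total = 4.950 × 272 = 1346.40.
Efficiency loss = (4.950 − 1) × 272 = 1074.40.

1074.40 hours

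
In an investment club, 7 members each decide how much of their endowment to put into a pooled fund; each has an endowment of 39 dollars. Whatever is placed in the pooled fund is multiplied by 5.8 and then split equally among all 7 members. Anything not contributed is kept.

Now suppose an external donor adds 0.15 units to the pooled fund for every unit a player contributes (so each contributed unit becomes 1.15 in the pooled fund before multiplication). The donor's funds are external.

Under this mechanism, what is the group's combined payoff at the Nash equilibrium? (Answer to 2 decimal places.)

Even with the mechanism, each unit contributed returns only 5.8 × 1.15 / 7 = 0.9529 per unit of net cost, so contributing nothing is still dominant.
At the Nash equilibrium no one contributes; group total payoff = 7 × 39 = 273.

273.00 dollars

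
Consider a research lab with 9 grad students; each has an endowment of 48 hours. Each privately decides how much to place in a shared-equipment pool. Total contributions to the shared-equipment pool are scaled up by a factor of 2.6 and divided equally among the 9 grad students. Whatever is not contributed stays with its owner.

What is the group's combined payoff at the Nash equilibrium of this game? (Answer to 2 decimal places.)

432.00 hours

Each contributed unit returns 2.6/9 = 0.2889 to its contributor — below 1 — so contributing 0 is dominant for every player. At the Nash equilibrium everyone keeps their 48, and the group total is 9 × 48 = 432.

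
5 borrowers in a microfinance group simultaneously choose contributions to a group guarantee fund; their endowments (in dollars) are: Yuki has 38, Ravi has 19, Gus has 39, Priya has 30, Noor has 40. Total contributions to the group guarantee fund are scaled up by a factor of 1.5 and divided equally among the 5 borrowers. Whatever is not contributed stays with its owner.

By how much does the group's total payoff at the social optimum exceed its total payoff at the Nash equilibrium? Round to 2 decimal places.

83.00 dollars

The private return per contributed unit is 1.5/5 = 0.3000 < 1 for every player regardless of endowment, so the Nash equilibrium is zero contribution and the group total is Σ E_j = 38 + 19 + 39 + 30 + 40 = 166.
Each contributed unit returns 1.500 to the group, so the social optimum is full contribution by everyone: group total = 1.500 × 166 = 249.00.
Efficiency loss = (1.500 − 1) × 166 = 83.00.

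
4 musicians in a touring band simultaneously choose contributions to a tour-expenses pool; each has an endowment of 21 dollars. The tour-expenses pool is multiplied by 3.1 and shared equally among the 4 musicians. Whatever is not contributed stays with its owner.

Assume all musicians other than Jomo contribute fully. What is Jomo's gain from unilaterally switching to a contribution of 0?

4.73 dollars

Switching from a contribution of 21 to 0 lets Jomo keep an extra 21 dollars, but lowers the tour-expenses pool by 21, which costs Jomo their own share of that drop: 3.1/4 × 21 = 16.27.
Net gain = 21 − 16.27 = 4.73. The private return per contributed unit (0.7750) is below 1, so free-riding is indeed the best response regardless of what the others do.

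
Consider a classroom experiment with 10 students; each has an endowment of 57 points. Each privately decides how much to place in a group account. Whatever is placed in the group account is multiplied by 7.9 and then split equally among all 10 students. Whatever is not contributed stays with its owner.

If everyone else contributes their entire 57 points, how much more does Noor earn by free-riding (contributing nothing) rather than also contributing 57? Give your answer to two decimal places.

11.97 points

Switching from a contribution of 57 to 0 lets Noor keep an extra 57 points, but lowers the group account by 57, which costs Noor their own share of that drop: 7.9/10 × 57 = 45.03.
Net gain = 57 − 45.03 = 11.97. The private return per contributed unit (0.7900) is below 1, so free-riding is indeed the best response regardless of what the others do.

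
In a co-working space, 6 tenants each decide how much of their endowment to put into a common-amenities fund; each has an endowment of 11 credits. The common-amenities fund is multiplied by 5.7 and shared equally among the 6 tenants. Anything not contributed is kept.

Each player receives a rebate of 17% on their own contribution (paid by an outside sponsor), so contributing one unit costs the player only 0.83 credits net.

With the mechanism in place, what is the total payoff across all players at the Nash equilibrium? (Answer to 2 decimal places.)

The effective private return per unit is now (5.7/6) / 0.83 = 1.1446 > 1, so every player's dominant strategy flips to full contribution.
So the Nash equilibrium is full contribution by all 6; the group earns 6 × (11 × 0.17 + 5.7 × 11) = 387.42.

387.42 credits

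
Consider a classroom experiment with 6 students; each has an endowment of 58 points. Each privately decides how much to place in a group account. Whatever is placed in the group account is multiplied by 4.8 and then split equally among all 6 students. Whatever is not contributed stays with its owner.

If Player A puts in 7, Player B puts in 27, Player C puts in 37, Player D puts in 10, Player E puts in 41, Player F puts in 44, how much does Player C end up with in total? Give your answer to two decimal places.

153.80 points

Total contributed: 7 + 27 + 37 + 10 + 41 + 44 = 166.
Each receives 4.8 × 166 / 6 = 132.80 from the group account.
Player C keeps 58 − 37 = 21, so Player C's payoff is 21 + 132.80 = 153.80.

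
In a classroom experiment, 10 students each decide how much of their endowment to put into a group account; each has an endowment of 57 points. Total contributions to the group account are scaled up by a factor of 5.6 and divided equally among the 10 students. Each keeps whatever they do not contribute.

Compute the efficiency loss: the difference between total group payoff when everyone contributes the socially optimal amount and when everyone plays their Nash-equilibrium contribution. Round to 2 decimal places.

Each contributed unit returns 5.6/10 = 0.5600 to its contributor — below 1 — so contributing 0 is dominant for every player. At the Nash equilibrium everyone keeps their 57, and the group total is 10 × 57 = 570.
Each contributed unit returns 5.600 to the group as a whole (0.5600 to each of 10 players), which exceeds 1, so the social optimum is full contribution: group total = 5.600 × 570 = 3192.00.
Efficiency loss = 3192.00 − 570 = 2622.00.

2622.00 points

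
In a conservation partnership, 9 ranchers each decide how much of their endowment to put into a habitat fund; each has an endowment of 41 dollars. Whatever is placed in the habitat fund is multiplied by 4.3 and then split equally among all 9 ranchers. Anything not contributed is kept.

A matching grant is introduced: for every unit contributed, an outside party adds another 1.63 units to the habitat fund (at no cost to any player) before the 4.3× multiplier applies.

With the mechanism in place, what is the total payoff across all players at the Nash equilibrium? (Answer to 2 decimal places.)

With the mechanism, a contributed unit returns 4.3 × 2.63 / 9 = 1.2566 per unit of net cost to the contributor — now above 1 — so contributing fully is weakly dominant for every player.
So the Nash equilibrium is full contribution by all 9; the group earns 4.3 × 2.63 × 369 = 4173.02.

4173.02 dollars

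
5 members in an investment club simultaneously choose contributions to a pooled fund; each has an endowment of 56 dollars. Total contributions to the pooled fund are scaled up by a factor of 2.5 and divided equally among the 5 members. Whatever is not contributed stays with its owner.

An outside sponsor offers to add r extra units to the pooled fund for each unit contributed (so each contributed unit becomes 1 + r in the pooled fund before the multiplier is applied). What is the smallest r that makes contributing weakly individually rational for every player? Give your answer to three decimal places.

With matching at rate r, one contributed unit becomes (1 + r) in the pooled fund and returns 2.5 × (1 + r) / 5 to the contributor.
Setting this equal to 1: 1 + r = 5/2.5 = 2.0000.
So the minimum matching rate is r = 2.0000 − 1 = 1.000.

1.000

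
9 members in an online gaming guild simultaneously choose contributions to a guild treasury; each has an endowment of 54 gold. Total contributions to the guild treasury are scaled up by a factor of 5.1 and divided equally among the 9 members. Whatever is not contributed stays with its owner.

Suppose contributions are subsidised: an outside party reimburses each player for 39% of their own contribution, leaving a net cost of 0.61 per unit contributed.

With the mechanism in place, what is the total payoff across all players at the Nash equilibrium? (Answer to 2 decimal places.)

486.00 gold

The effective private return is (5.1/9) / 0.61 = 0.9290, which is still under 1, so the mechanism doesn't change anyone's dominant strategy: zero contribution.
At the Nash equilibrium no one contributes; group total payoff = 9 × 54 = 486.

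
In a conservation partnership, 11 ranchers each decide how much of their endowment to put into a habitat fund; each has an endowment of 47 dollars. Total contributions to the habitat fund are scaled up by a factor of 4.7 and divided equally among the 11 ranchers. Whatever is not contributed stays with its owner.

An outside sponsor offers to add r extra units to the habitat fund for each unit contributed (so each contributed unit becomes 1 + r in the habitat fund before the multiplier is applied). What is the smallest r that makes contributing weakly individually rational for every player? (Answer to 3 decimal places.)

With matching at rate r, one contributed unit becomes (1 + r) in the habitat fund and returns 4.7 × (1 + r) / 11 to the contributor.
Setting this equal to 1: 1 + r = 11/4.7 = 2.3404.
So the minimum matching rate is r = 2.3404 − 1 = 1.340.

1.340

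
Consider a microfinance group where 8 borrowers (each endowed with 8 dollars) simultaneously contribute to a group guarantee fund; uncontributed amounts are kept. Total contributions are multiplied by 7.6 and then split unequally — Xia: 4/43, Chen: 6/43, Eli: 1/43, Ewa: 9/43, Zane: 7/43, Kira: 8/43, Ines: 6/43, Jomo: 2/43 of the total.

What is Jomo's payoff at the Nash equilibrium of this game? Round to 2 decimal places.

22.14 dollars

Each unit j contributes comes back to j as 7.6 × (j's share), so j prefers to contribute only if that share exceeds 1/7.6 = 0.1316; otherwise keeping the unit dominates.
Chen, Ewa, Zane, Kira and Ines are above the threshold, contributing 8 each; the remaining 3 contribute 0. Total contributed: 40.
Jomo keeps 8 and receives 7.6 × 40 × 2/43 = 14.14 from the group guarantee fund, for a payoff of 22.14.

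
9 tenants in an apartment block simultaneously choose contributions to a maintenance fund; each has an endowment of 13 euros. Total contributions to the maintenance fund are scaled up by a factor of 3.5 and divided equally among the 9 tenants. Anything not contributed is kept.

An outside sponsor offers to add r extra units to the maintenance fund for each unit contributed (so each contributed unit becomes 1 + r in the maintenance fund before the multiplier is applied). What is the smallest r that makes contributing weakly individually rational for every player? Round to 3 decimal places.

1.571

With matching at rate r, one contributed unit becomes (1 + r) in the maintenance fund and returns 3.5 × (1 + r) / 9 to the contributor.
Setting this equal to 1: 1 + r = 9/3.5 = 2.5714.
So the minimum matching rate is r = 2.5714 − 1 = 1.571.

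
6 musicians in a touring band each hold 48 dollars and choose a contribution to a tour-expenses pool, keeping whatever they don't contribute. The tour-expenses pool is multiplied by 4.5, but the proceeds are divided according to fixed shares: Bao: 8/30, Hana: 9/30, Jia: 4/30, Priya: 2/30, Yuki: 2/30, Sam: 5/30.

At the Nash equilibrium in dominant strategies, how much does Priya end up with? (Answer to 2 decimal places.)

76.80 dollars

Player j's private return per contributed unit is 4.5 × (j's share). Contributing is weakly dominant for j when that share is at least 1/4.5 = 0.2222, and contributing 0 is dominant otherwise.
Bao and Hana are above the threshold, contributing 48 each; the remaining 4 contribute 0. Total contributed: 96.
Priya keeps 48 and receives 4.5 × 96 × 2/30 = 28.80 from the tour-expenses pool, for a payoff of 76.80.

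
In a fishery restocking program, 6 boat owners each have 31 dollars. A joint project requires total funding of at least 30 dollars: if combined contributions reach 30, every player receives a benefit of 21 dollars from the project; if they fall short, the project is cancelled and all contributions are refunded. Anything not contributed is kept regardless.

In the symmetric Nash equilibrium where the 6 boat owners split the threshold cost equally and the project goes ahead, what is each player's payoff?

47 dollars

Equal share of the threshold: 30/6 = 5.
At this profile no one gains by cutting their contribution: any cut drops the total below 30, the project is cancelled, contributions are refunded, and the deviator ends with 31, which is less than 31 − 5 + 21 = 47. Contributing more than 5 just wastes the excess. So contributing exactly 5 is a best response.
Each player's payoff: 31 − 5 + 21 = 47.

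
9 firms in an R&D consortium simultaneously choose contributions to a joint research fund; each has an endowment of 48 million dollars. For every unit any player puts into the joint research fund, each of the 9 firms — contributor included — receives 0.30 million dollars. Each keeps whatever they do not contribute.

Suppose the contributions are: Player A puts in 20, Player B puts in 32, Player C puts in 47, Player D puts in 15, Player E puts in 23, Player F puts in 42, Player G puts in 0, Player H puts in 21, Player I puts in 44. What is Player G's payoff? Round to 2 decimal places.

121.20 million dollars

Total contributed: 20 + 32 + 47 + 15 + 23 + 42 + 0 + 21 + 44 = 244.
Each receives 0.30 × 244 = 73.20 from the joint research fund.
Player G keeps 48 − 0 = 48, so Player G's payoff is 48 + 73.20 = 121.20.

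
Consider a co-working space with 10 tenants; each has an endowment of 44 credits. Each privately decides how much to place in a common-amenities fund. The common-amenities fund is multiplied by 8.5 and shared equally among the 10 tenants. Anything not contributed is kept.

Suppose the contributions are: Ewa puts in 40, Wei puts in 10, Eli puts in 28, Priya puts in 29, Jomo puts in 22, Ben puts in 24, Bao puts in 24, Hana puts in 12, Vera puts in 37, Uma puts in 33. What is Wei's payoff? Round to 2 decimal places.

254.15 credits

Total contributed: 40 + 10 + 28 + 29 + 22 + 24 + 24 + 12 + 37 + 33 = 259.
Each receives 8.5 × 259 / 10 = 220.15 from the common-amenities fund.
Wei keeps 44 − 10 = 34, so Wei's payoff is 34 + 220.15 = 254.15.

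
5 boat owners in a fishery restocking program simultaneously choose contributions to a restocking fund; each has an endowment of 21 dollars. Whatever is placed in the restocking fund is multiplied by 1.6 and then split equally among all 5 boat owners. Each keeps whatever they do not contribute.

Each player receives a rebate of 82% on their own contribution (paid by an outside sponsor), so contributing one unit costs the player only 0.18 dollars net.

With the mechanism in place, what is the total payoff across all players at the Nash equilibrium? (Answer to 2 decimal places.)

254.10 dollars

The effective private return per unit is now (1.6/5) / 0.18 = 1.7778 > 1, so every player's dominant strategy flips to full contribution.
So the Nash equilibrium is full contribution by all 5; the group earns 5 × (21 × 0.82 + 1.6 × 21) = 254.10.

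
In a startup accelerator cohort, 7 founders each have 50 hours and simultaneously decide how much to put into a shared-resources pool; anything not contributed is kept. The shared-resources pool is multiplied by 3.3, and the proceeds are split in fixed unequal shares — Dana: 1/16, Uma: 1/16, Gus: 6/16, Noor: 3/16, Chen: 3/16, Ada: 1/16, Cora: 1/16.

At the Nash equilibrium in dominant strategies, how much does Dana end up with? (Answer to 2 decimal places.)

Each unit j contributes comes back to j as 3.3 × (j's share), so j prefers to contribute only if that share exceeds 1/3.3 = 0.3030; otherwise keeping the unit dominates.
The only share above 0.3030 is Gus's 6/16, contributing 50; the remaining 6 contribute 0. Total contributed: 50.
Dana keeps 50 and receives 3.3 × 50 × 1/16 = 10.31 from the shared-resources pool, for a payoff of 60.31.

60.31 hours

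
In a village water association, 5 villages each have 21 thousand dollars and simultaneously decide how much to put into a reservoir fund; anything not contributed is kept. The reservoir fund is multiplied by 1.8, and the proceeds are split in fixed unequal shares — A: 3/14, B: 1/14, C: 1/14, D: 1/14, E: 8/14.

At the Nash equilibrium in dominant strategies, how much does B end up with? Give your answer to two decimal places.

23.70 thousand dollars

Each unit j contributes comes back to j as 1.8 × (j's share), so j prefers to contribute only if that share exceeds 1/1.8 = 0.5556; otherwise keeping the unit dominates.
The only share above 0.5556 is E's 8/14, contributing 21; the remaining 4 contribute 0. Total contributed: 21.
B keeps 21 and receives 1.8 × 21 × 1/14 = 2.70 from the reservoir fund, for a payoff of 23.70.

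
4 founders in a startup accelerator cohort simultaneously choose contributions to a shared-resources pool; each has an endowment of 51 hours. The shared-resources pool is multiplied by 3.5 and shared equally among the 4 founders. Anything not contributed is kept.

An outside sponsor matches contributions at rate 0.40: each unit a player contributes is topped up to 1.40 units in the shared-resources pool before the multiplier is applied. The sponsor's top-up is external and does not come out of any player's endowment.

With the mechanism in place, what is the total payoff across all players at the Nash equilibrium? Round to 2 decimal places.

999.60 hours

With the mechanism, a contributed unit returns 3.5 × 1.40 / 4 = 1.2250 per unit of net cost to the contributor — now above 1 — so contributing fully is weakly dominant for every player.
So the Nash equilibrium is full contribution by all 4; the group earns 3.5 × 1.40 × 204 = 999.60.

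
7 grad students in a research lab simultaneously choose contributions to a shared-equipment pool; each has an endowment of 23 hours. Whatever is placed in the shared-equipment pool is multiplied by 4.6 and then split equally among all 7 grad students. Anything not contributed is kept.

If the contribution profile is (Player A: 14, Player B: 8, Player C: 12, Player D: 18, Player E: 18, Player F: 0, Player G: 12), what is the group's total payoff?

456.20 hours

Total contributed: 14 + 8 + 12 + 18 + 18 + 0 + 12 = 82; total kept: 7 × 23 − 82 = 79.
The shared-equipment pool pays out 4.6 × 82 = 377.20 in aggregate.
Group total = 79 + 377.20 = 456.20.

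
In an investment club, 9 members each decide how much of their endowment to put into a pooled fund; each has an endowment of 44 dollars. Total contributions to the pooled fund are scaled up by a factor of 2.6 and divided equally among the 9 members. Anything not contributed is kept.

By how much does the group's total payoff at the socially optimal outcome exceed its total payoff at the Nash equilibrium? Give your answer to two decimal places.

Each contributed unit returns 2.6/9 = 0.2889 to its contributor — below 1 — so contributing 0 is dominant for every player. At the Nash equilibrium everyone keeps their 44, and the group total is 9 × 44 = 396.
Each contributed unit returns 2.600 to the group as a whole (0.2889 to each of 9 players), which exceeds 1, so the social optimum is full contribution: group total = 2.600 × 396 = 1029.60.
Efficiency loss = 1029.60 − 396 = 633.60.

633.60 dollars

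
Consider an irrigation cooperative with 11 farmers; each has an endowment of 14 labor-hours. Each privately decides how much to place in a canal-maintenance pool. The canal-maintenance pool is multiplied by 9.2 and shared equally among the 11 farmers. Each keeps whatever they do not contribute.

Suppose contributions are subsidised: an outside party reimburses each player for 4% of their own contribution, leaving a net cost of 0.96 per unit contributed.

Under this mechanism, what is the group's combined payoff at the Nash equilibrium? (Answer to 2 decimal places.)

154.00 labor-hours

The effective private return is (9.2/11) / 0.96 = 0.8712, which is still under 1, so the mechanism doesn't change anyone's dominant strategy: zero contribution.
Everyone keeps their endowment and the group total is 11 × 14 = 154.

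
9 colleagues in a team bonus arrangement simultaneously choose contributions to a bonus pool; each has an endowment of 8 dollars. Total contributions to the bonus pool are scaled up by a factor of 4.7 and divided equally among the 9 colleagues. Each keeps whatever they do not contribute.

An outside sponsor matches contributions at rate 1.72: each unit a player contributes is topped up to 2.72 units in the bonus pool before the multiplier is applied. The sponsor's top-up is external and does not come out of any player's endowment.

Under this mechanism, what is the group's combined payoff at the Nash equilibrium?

920.45 dollars

Under the mechanism each unit contributed yields 4.7 × 2.72 / 9 = 1.4204 back to its contributor per unit of net cost, which exceeds 1, making full contribution the dominant choice for everyone.
At the Nash equilibrium everyone contributes 8. Group total payoff = 4.7 × 2.72 × 72 = 920.45.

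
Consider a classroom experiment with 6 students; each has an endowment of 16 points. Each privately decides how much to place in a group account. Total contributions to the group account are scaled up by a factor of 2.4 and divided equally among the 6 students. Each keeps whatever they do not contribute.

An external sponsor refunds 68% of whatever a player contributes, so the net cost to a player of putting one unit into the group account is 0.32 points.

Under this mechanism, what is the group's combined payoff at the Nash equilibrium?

295.68 points

With the mechanism, a contributed unit returns (2.4/6) / 0.32 = 1.2500 per unit of net cost to the contributor — now above 1 — so contributing fully is weakly dominant for every player.
So the Nash equilibrium is full contribution by all 6; the group earns 6 × (16 × 0.68 + 2.4 × 16) = 295.68.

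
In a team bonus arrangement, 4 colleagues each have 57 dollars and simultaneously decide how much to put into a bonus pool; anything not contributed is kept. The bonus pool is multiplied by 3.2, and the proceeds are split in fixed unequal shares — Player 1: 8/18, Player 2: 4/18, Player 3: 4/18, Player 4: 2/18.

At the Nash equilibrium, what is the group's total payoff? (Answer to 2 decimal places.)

353.40 dollars

Each unit j contributes comes back to j as 3.2 × (j's share), so j prefers to contribute only if that share exceeds 1/3.2 = 0.3125; otherwise keeping the unit dominates.
The only share above 0.3125 is Player 1's 8/18, contributing 57; the remaining 3 contribute 0. Total contributed: 57.
The bonus pool pays out 3.2 × 57 = 182.40 in total (split across the unequal shares, but the aggregate is all that matters for the group sum).
The 3 free-riders keep 57 each, adding 171. Group total = 171 + 182.40 = 353.40.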